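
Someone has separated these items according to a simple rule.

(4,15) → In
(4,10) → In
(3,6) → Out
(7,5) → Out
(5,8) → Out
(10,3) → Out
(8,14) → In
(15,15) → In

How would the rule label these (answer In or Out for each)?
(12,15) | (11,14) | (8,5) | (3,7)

In, In, Out, Out

Every 'In' example satisfies: sum ≥ 14. None of the 'Out' examples do.
(12,15): In (12+15 = 27).
(11,14): In (11+14 = 25).
(8,5): Out (8+5 = 13).
(3,7): Out (3+7 = 10).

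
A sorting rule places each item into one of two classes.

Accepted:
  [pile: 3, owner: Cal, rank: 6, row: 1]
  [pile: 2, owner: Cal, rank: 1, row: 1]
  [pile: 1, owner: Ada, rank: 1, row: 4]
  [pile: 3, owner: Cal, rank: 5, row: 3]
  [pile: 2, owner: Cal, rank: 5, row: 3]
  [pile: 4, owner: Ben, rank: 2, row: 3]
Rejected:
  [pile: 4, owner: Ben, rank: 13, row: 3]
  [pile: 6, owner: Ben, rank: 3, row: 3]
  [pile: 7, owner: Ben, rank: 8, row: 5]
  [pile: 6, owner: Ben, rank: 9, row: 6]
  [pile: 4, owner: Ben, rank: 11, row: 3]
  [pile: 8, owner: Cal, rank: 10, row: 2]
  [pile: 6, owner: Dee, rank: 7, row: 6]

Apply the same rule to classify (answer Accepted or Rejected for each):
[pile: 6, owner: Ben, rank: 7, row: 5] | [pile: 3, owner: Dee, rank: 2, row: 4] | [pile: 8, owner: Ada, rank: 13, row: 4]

Rejected, Accepted, Rejected

The distinguishing property — pile ≤ 4 AND rank ≤ 6 — holds for all the 'Accepted' cases and none of the 'Rejected' cases.
[pile: 6, owner: Ben, rank: 7, row: 5]: pile = 6, rank = 7, does not pass → Rejected. [pile: 3, owner: Dee, rank: 2, row: 4]: pile = 3, rank = 2, satisfies this → Accepted. [pile: 8, owner: Ada, rank: 13, row: 4]: pile = 8, rank = 13, does not pass → Rejected.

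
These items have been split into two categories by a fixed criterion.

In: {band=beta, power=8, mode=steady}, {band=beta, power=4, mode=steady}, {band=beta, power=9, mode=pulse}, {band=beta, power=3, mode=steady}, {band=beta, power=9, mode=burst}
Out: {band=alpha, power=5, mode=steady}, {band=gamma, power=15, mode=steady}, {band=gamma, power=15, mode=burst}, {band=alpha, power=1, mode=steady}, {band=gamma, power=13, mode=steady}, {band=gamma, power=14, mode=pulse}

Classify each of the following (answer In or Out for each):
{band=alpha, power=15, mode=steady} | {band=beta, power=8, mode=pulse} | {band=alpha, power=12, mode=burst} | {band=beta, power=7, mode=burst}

All 'In' examples share one property — band is beta — and every 'Out' example lacks it.
{band=alpha, power=15, mode=steady}: band is alpha, does not pass → Out. {band=beta, power=8, mode=pulse}: band is beta, fits → In. {band=alpha, power=12, mode=burst}: band is alpha, does not pass → Out. {band=beta, power=7, mode=burst}: band is beta, fits → In.

Out, In, Out, In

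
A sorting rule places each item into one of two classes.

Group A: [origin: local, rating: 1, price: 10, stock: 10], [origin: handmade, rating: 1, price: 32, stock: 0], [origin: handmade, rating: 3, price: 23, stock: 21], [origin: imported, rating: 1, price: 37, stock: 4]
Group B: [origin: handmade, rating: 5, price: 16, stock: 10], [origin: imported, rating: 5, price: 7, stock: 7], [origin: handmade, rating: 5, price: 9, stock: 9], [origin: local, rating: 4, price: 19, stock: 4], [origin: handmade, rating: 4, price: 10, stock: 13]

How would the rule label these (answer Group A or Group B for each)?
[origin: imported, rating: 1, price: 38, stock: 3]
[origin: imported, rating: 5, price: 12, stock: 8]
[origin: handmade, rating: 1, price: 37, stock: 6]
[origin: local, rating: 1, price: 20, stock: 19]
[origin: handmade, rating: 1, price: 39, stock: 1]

Group A, Group B, Group A, Group A, Group A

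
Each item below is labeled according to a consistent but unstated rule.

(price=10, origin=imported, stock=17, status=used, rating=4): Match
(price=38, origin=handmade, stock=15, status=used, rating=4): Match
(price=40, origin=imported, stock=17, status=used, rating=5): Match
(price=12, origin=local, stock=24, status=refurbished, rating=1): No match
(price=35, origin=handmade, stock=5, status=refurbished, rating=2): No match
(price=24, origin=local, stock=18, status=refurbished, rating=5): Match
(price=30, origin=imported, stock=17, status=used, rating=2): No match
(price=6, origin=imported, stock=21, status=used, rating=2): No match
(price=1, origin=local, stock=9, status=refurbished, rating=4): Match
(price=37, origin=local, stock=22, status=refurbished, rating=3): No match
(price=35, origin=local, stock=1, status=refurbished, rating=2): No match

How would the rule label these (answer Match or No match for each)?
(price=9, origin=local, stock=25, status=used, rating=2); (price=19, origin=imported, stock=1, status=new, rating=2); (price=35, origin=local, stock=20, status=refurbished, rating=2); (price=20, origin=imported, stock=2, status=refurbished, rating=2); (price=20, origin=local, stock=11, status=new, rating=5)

No match, No match, No match, No match, Match

The common property of the 'Match' items is: rating ≥ 4. No 'No match' item has it.
(price=9, origin=local, stock=25, status=used, rating=2) → rating = 2 → No match. (price=19, origin=imported, stock=1, status=new, rating=2) → rating = 2 → No match. (price=35, origin=local, stock=20, status=refurbished, rating=2) → rating = 2 → No match. (price=20, origin=imported, stock=2, status=refurbished, rating=2) → rating = 2 → No match. (price=20, origin=local, stock=11, status=new, rating=5) → rating = 5 → Match.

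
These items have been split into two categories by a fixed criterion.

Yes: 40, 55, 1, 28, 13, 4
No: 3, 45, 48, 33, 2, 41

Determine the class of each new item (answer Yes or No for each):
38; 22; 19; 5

The pattern is that an item is 'Yes' exactly when: ≡ 1 (mod 3).

No, Yes, Yes, No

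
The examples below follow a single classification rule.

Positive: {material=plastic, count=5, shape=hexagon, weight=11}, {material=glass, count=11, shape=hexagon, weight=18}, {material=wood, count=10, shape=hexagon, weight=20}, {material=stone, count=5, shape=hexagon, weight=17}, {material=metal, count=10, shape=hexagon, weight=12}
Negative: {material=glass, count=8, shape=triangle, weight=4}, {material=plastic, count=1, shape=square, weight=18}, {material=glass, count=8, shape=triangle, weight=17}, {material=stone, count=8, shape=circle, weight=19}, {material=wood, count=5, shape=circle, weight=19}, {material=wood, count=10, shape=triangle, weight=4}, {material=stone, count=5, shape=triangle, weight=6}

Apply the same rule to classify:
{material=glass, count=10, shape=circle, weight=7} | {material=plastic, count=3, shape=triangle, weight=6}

The pattern is that an item is 'Positive' exactly when: shape is hexagon.
{material=glass, count=10, shape=circle, weight=7}: shape is circle, does not satisfy this → Negative.
{material=plastic, count=3, shape=triangle, weight=6}: shape is triangle, does not satisfy this → Negative.

Negative, Negative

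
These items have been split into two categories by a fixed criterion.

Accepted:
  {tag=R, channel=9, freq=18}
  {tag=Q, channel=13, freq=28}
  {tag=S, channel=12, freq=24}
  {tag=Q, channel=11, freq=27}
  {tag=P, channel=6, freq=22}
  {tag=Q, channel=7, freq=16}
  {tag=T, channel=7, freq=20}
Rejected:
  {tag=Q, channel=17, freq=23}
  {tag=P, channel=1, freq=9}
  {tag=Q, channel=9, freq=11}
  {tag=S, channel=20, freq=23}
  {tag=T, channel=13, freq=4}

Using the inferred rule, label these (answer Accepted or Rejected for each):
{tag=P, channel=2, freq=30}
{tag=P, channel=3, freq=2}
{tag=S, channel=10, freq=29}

Accepted, Rejected, Accepted

All 'Accepted' examples share one property — freq ≥ 16 AND channel ≤ 13 — and every 'Rejected' example lacks it.
{tag=P, channel=2, freq=30}: Accepted (freq = 30, channel = 2).
{tag=P, channel=3, freq=2}: Rejected (freq = 2, channel = 3).
{tag=S, channel=10, freq=29}: Accepted (freq = 29, channel = 10).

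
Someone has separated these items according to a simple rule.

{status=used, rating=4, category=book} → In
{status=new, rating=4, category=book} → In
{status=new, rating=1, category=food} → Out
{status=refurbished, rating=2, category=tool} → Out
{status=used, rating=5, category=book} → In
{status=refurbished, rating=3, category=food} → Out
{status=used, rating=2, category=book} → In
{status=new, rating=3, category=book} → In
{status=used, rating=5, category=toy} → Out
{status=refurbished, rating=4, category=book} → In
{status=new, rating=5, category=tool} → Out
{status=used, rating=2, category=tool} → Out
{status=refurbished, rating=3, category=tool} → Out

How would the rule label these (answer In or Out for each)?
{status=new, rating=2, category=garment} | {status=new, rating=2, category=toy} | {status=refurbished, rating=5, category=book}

Out, Out, In

One predicate separates the groups cleanly: category is book.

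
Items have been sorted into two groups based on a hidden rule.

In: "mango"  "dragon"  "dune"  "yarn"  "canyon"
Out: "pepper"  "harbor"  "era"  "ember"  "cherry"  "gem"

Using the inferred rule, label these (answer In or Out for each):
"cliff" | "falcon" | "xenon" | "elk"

Out, In, In, Out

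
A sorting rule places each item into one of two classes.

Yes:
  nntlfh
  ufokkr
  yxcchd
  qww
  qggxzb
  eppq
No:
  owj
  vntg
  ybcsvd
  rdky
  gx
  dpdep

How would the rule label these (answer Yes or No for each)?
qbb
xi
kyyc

One predicate separates the groups cleanly: has a double letter.
Yes: qbb, since 'bb' doubled.
No: xi, since no doubled letter.
Yes: kyyc, since 'yy' doubled.

Yes, No, Yes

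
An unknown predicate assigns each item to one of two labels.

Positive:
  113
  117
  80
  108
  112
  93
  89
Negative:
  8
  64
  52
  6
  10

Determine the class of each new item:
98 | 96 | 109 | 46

All 'Positive' examples share one property — at least 80 — and every 'Negative' example lacks it.

Positive, Positive, Positive, Negative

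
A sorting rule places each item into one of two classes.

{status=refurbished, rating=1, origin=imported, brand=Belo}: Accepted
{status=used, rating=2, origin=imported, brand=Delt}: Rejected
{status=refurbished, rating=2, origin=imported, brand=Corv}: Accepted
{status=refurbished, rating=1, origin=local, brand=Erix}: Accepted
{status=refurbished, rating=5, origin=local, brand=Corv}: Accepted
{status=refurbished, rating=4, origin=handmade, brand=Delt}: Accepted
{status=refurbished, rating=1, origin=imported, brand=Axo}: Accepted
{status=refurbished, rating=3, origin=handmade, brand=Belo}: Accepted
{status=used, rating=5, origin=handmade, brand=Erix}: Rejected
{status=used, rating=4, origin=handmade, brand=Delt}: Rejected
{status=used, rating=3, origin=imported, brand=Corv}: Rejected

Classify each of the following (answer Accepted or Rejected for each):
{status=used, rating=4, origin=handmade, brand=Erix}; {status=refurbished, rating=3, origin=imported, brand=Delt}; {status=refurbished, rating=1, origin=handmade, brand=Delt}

Rejected, Accepted, Accepted

The classifier is using: status is refurbished.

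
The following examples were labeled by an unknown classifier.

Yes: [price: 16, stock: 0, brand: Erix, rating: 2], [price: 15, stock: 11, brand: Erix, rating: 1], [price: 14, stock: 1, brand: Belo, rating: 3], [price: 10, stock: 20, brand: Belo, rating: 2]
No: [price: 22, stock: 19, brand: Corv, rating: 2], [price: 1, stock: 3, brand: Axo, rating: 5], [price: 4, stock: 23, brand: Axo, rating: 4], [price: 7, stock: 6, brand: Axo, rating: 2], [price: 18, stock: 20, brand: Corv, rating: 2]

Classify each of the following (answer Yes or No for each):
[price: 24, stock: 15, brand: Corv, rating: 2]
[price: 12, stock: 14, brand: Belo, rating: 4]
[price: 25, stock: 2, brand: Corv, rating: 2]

No, Yes, No

Rule: brand is Belo OR brand is Erix. This holds for each 'Yes' example and fails for each 'No' one.
[price: 24, stock: 15, brand: Corv, rating: 2]: No (brand is Corv). [price: 12, stock: 14, brand: Belo, rating: 4]: Yes (brand is Belo). [price: 25, stock: 2, brand: Corv, rating: 2]: No (brand is Corv).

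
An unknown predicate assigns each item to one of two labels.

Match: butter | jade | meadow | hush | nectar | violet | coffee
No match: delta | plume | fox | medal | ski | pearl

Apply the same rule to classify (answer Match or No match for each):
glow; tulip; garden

Match, No match, Match

One predicate separates the groups cleanly: even length.
Match: glow, since length 4. No match: tulip, since length 5. Match: garden, since length 6.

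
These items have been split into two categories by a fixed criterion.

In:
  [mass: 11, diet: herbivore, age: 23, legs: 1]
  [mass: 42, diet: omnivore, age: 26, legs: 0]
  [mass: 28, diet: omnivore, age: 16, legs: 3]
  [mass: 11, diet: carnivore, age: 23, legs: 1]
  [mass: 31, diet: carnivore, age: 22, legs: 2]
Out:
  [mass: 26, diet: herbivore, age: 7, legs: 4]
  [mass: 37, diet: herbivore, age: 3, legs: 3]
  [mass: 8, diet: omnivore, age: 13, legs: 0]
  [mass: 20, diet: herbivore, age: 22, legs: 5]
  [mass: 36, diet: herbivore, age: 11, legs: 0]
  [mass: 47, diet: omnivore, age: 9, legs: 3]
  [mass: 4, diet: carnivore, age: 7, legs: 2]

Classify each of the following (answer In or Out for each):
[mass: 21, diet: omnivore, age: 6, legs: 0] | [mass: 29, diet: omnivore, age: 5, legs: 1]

Rule: age ≥ 16 AND legs ≤ 3. This holds for each 'In' example and fails for each 'Out' one.
[mass: 21, diet: omnivore, age: 6, legs: 0] — age = 6, legs = 0, hence Out. [mass: 29, diet: omnivore, age: 5, legs: 1] — age = 5, legs = 1, hence Out.

Out, Out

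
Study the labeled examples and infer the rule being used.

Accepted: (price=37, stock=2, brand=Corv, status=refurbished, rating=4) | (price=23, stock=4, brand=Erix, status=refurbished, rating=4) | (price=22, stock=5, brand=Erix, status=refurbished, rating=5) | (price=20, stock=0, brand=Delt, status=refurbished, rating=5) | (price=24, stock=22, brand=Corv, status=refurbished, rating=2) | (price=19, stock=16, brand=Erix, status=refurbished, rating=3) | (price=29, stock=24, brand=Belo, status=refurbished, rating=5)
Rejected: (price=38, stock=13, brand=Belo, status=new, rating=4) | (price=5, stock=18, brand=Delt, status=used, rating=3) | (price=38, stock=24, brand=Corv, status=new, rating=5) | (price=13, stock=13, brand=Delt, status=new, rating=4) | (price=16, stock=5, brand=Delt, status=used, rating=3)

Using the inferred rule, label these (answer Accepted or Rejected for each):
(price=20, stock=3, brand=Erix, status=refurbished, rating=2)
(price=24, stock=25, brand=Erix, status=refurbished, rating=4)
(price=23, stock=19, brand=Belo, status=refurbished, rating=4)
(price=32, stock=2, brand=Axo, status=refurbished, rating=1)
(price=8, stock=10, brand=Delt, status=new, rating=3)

The rule appears to be: status is refurbished.
(price=20, stock=3, brand=Erix, status=refurbished, rating=2): status is refurbished — has this property, so Accepted.
(price=24, stock=25, brand=Erix, status=refurbished, rating=4): status is refurbished — has this property, so Accepted.
(price=23, stock=19, brand=Belo, status=refurbished, rating=4): status is refurbished — has this property, so Accepted.
(price=32, stock=2, brand=Axo, status=refurbished, rating=1): status is refurbished — has this property, so Accepted.
(price=8, stock=10, brand=Delt, status=new, rating=3): status is new — doesn't qualify, so Rejected.

Accepted, Accepted, Accepted, Accepted, Rejected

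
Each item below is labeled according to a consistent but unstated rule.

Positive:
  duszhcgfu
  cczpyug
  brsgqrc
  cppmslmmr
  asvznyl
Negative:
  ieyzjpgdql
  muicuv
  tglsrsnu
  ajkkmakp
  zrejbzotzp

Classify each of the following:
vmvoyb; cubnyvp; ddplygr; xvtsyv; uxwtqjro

One predicate separates the groups cleanly: odd length.
vmvoyb: length 6 — fails the rule, so Negative.
cubnyvp: length 7 — fits, so Positive.
ddplygr: length 7 — fits, so Positive.
xvtsyv: length 6 — fails the rule, so Negative.
uxwtqjro: length 8 — fails the rule, so Negative.

Negative, Positive, Positive, Negative, Negative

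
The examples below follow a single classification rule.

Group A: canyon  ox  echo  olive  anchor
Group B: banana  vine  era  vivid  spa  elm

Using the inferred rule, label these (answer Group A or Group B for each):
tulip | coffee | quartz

Group B, Group A, Group B

The distinguishing property — contains 'o' — holds for all the 'Group A' cases and none of the 'Group B' cases.
Group B: tulip, since no 'o'. Group A: coffee, since has 'o'. Group B: quartz, since no 'o'.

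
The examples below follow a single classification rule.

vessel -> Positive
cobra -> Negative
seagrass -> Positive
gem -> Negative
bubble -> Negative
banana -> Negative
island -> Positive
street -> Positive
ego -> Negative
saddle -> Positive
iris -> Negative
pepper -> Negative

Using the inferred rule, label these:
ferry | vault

Negative, Negative

A rule that fits every label: length ≥ 5 AND contains 's' — true of each 'Positive' example, false of each 'Negative' one.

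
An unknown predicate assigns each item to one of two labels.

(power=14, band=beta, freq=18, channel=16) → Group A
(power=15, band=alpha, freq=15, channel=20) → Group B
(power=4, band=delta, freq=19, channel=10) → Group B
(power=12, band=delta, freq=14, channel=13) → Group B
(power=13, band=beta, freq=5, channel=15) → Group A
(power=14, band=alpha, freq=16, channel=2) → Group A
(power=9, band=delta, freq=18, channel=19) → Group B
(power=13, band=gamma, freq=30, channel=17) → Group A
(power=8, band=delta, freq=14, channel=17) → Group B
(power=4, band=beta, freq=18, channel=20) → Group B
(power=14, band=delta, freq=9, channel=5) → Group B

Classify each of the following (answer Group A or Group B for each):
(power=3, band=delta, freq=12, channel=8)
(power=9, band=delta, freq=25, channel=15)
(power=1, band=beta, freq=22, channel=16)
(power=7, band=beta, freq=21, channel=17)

Group B, Group B, Group A, Group A

Every 'Group A' example satisfies: band is not delta AND channel ≤ 17. None of the 'Group B' examples do.
(power=3, band=delta, freq=12, channel=8): band is delta, channel = 8, doesn't match → Group B.
(power=9, band=delta, freq=25, channel=15): band is delta, channel = 15, doesn't match → Group B.
(power=1, band=beta, freq=22, channel=16): band is beta, channel = 16, qualifies → Group A.
(power=7, band=beta, freq=21, channel=17): band is beta, channel = 17, qualifies → Group A.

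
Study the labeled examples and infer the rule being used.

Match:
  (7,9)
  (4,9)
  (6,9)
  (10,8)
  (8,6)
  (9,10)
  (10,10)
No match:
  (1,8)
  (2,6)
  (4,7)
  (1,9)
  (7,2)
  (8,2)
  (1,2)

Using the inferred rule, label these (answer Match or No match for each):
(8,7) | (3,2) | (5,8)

The classifier is using: sum ≥ 13.
(8,7): 8+7 = 15, qualifies → Match.
(3,2): 3+2 = 5, does not pass → No match.
(5,8): 5+8 = 13, qualifies → Match.

Match, No match, Match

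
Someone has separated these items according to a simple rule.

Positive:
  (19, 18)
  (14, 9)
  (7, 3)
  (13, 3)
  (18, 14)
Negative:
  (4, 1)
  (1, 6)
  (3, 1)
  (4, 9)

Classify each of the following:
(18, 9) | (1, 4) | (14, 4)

Positive, Negative, Positive

Rule: first ≥ 6. This holds for each 'Positive' example and fails for each 'Negative' one.
Positive: (18, 9), since first 18.
Negative: (1, 4), since first 1.
Positive: (14, 4), since first 14.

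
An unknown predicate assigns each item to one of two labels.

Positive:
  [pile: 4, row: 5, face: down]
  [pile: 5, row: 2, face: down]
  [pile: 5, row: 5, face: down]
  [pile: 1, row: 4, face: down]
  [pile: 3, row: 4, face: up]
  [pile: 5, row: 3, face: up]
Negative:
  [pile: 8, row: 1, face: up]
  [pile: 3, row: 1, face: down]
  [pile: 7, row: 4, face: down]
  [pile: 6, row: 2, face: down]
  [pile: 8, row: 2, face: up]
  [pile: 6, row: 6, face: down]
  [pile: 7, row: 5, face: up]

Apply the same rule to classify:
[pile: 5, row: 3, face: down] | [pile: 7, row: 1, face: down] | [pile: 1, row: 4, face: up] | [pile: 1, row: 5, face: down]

Positive, Negative, Positive, Positive

Every 'Positive' example satisfies: row ≥ 2 AND pile ≤ 5. None of the 'Negative' examples do.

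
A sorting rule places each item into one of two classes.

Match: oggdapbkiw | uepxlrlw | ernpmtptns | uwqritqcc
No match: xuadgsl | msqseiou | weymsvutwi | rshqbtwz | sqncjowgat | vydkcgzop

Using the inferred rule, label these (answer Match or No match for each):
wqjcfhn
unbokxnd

Checking candidate rules against both groups, what survives is: starts with a vowel.
wqjcfhn: starts with 'w', doesn't qualify → No match. unbokxnd: starts with 'u', meets the rule → Match.

No match, Match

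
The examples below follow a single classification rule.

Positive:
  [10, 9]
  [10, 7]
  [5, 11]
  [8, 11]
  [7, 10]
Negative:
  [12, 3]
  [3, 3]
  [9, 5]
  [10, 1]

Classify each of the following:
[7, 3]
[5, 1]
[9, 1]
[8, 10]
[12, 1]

Negative, Negative, Negative, Positive, Negative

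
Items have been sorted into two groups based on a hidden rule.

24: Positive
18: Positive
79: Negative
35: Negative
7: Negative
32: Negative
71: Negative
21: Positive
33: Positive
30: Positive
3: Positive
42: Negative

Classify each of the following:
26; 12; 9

Negative, Positive, Positive

Every 'Positive' example satisfies: multiple of 3 AND at most 33. None of the 'Negative' examples do.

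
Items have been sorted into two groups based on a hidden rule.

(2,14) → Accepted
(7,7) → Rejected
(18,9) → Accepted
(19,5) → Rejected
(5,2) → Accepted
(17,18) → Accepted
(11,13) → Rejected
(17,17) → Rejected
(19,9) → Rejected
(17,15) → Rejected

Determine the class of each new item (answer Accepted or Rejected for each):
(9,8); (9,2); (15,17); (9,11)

The pattern is that an item is 'Accepted' exactly when: product is even.
(9,8) → 9·8 = 72 → Accepted.
(9,2) → 9·2 = 18 → Accepted.
(15,17) → 15·17 = 255 → Rejected.
(9,11) → 9·11 = 99 → Rejected.

Accepted, Accepted, Rejected, Rejected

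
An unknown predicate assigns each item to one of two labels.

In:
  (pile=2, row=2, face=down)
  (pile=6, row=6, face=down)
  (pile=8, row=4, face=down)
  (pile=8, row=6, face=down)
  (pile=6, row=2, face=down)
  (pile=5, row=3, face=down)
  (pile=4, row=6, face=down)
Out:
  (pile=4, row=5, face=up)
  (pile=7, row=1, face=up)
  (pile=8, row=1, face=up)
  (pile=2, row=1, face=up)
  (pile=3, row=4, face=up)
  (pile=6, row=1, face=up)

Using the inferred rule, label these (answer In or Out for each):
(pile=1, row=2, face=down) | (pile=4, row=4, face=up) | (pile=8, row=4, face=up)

In, Out, Out

'In' ⟺ face is down.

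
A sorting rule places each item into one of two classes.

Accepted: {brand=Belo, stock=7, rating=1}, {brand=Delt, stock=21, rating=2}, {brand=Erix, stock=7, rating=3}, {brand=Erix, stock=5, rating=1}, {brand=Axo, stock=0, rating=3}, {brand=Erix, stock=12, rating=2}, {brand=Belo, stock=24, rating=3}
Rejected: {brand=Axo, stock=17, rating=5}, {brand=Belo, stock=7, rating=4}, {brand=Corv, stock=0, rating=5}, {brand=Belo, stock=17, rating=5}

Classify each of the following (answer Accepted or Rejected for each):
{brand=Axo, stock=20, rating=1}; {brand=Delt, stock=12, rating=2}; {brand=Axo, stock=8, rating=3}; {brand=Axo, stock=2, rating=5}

Accepted, Accepted, Accepted, Rejected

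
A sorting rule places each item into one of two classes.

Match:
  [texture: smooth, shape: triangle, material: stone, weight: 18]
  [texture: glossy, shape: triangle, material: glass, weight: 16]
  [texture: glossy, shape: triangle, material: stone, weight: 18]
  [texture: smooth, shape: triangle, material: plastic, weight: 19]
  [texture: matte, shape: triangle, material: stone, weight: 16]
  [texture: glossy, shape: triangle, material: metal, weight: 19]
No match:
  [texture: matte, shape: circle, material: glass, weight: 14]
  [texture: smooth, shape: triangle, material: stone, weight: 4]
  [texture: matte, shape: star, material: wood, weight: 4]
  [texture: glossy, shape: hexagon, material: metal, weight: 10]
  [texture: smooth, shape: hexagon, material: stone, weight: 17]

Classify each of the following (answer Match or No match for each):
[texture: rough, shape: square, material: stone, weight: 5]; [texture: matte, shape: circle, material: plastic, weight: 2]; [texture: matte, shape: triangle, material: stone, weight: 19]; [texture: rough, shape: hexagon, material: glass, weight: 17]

No match, No match, Match, No match

'Match' ⟺ shape is triangle AND weight ≥ 10.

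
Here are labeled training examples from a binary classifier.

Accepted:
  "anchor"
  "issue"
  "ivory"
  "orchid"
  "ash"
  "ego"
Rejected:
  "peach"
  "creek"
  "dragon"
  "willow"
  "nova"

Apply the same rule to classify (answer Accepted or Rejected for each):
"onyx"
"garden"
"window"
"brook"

The common property of the 'Accepted' items is: starts with a vowel. No 'Rejected' item has it.
"onyx" → starts with 'o' → Accepted.
"garden" → starts with 'g' → Rejected.
"window" → starts with 'w' → Rejected.
"brook" → starts with 'b' → Rejected.

Accepted, Rejected, Rejected, Rejected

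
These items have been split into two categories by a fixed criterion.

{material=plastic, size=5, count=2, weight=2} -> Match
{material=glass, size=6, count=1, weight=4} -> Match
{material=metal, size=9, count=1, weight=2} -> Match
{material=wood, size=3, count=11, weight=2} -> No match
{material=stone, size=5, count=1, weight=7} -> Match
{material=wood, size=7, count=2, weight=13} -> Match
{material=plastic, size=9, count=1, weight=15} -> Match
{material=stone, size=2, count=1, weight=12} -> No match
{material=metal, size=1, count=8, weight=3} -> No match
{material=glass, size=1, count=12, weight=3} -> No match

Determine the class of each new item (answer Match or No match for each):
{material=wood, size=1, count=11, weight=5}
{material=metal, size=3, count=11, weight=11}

One predicate separates the groups cleanly: size ≥ 5.
{material=wood, size=1, count=11, weight=5} → size = 1 → No match. {material=metal, size=3, count=11, weight=11} → size = 3 → No match.

No match, No match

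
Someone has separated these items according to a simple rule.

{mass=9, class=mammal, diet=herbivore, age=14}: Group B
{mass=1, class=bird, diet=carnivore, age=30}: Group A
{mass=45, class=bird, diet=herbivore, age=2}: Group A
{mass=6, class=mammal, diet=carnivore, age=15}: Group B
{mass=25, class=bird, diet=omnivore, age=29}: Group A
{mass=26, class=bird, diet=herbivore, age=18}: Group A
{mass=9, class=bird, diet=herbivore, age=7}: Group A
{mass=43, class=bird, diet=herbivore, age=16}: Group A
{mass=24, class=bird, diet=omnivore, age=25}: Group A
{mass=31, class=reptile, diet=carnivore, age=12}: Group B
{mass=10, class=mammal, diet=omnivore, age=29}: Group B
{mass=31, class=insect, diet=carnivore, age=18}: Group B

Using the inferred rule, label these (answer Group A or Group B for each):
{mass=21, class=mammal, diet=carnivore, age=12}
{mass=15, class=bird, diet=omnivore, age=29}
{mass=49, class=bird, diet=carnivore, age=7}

The rule appears to be: class is bird.

Group B, Group A, Group A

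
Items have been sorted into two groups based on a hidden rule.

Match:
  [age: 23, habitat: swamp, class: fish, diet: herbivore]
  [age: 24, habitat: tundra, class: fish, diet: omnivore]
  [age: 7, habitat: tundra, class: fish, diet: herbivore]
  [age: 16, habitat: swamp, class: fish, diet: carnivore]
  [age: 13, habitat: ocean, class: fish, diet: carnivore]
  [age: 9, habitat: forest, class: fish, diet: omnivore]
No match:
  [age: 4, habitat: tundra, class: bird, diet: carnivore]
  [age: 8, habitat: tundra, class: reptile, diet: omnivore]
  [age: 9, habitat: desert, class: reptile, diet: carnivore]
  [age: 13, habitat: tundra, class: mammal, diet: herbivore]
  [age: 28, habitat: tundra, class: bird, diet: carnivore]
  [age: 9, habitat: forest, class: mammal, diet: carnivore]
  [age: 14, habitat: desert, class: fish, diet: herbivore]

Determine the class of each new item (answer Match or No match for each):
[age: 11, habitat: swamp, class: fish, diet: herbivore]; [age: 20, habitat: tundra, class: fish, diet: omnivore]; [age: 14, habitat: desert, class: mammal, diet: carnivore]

All 'Match' examples share one property — class is fish AND age ≠ 14 — and every 'No match' example lacks it.

Match, Match, No match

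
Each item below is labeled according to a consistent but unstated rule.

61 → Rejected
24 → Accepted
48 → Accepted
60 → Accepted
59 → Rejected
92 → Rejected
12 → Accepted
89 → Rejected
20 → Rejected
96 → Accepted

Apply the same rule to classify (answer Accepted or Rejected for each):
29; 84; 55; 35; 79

Rejected, Accepted, Rejected, Rejected, Rejected

Every 'Accepted' example satisfies: multiple of 3. None of the 'Rejected' examples do.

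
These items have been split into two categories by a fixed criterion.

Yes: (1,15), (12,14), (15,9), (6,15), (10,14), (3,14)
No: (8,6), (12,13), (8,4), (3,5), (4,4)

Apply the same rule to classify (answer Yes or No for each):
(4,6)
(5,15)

The classifier is using: max ≥ 14.

No, Yes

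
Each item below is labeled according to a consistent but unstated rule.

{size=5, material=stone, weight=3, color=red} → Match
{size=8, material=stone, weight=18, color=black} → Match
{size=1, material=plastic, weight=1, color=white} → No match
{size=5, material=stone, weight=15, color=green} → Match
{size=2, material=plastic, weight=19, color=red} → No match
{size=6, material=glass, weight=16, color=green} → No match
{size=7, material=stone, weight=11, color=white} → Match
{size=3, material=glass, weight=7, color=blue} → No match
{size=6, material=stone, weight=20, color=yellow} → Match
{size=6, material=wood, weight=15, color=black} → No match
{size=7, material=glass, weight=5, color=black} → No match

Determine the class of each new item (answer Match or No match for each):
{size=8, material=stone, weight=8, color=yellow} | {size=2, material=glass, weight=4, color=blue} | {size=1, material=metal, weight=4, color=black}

The pattern is that an item is 'Match' exactly when: material is stone.

Match, No match, No match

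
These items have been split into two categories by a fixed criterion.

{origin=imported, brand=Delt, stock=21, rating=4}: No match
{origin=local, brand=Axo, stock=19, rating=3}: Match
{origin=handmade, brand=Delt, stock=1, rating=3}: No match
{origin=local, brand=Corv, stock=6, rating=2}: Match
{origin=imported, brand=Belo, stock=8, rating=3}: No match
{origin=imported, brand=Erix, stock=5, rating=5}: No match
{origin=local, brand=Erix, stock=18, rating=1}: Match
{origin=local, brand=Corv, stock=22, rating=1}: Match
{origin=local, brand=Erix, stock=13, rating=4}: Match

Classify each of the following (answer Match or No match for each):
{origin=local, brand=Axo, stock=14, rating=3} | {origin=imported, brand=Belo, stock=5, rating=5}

Match, No match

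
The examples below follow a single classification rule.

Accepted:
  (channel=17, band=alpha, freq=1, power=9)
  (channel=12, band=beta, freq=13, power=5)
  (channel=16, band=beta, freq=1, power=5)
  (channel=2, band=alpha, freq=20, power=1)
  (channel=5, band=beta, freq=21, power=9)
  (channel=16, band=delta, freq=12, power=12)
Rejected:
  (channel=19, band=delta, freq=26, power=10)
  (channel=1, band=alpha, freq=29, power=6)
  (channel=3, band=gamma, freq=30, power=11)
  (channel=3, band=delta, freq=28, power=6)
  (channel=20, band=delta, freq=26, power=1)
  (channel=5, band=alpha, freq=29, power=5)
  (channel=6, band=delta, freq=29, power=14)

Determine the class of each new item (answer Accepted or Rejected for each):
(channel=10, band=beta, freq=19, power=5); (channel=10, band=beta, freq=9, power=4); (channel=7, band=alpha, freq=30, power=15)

The pattern is that an item is 'Accepted' exactly when: freq ≤ 21.
(channel=10, band=beta, freq=19, power=5): Accepted (freq = 19).
(channel=10, band=beta, freq=9, power=4): Accepted (freq = 9).
(channel=7, band=alpha, freq=30, power=15): Rejected (freq = 30).

Accepted, Accepted, Rejected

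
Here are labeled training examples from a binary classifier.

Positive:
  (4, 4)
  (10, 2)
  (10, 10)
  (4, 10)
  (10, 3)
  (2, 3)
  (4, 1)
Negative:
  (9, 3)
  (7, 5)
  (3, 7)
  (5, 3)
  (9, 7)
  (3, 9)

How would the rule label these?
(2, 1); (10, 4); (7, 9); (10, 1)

'Positive' ⟺ first is even.
(2, 1) → first 2 → Positive. (10, 4) → first 10 → Positive. (7, 9) → first 7 → Negative. (10, 1) → first 10 → Positive.

Positive, Positive, Negative, Positive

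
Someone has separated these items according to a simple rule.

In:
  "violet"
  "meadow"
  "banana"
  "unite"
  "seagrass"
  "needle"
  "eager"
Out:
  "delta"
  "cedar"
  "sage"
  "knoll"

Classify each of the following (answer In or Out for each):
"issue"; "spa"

In, Out

The rule appears to be: has ≥ 3 vowels.
"issue": 3 vowels — passes, so In. "spa": 1 vowel — fails the rule, so Out.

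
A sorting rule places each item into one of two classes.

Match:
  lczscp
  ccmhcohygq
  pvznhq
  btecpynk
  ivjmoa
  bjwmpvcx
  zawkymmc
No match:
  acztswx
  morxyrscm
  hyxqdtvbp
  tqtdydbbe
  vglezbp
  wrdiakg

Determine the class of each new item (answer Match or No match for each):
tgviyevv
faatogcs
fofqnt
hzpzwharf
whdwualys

Match, Match, Match, No match, No match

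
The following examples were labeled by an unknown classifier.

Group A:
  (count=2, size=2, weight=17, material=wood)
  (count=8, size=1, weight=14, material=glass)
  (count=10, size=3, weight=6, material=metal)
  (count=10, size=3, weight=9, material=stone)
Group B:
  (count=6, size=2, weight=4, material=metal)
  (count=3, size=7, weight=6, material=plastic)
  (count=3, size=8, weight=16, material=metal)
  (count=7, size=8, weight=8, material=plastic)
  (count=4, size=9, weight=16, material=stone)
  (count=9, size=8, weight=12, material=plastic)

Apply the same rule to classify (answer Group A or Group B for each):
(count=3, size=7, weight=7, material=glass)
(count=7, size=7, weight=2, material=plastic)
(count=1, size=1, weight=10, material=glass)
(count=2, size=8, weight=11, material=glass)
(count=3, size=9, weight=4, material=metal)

One predicate separates the groups cleanly: weight ≥ 6 AND size ≤ 3.
(count=3, size=7, weight=7, material=glass) → weight = 7, size = 7 → Group B. (count=7, size=7, weight=2, material=plastic) → weight = 2, size = 7 → Group B. (count=1, size=1, weight=10, material=glass) → weight = 10, size = 1 → Group A. (count=2, size=8, weight=11, material=glass) → weight = 11, size = 8 → Group B. (count=3, size=9, weight=4, material=metal) → weight = 4, size = 9 → Group B.

Group B, Group B, Group A, Group B, Group B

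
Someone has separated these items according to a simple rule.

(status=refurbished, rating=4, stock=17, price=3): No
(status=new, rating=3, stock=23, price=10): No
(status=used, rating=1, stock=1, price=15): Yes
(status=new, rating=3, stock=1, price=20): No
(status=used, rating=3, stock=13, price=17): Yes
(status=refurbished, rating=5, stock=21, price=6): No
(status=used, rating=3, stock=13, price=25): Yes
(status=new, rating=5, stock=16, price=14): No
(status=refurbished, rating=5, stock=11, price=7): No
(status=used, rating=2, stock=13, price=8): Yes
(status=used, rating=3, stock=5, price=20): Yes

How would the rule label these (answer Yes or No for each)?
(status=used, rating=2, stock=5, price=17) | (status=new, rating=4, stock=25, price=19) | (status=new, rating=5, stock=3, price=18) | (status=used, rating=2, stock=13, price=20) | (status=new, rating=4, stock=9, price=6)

Yes, No, No, Yes, No

'Yes' ⟺ status is used.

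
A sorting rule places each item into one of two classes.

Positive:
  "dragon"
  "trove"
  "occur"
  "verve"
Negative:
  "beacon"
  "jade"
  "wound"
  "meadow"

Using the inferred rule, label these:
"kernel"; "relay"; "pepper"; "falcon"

The classifier is using: contains 'r'.

Positive, Positive, Positive, Negative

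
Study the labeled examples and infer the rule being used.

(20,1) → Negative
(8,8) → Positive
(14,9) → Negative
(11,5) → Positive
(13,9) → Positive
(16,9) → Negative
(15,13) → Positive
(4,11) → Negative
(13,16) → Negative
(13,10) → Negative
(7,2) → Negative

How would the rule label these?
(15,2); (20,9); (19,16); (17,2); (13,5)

Negative, Negative, Negative, Negative, Positive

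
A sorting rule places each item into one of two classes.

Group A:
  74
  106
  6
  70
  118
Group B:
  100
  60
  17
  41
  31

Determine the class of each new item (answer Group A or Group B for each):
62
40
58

Comparing the two groups points to one rule — ≡ 2 (mod 4).
62 → 62 mod 4 = 2 → Group A.
40 → 40 mod 4 = 0 → Group B.
58 → 58 mod 4 = 2 → Group A.

Group A, Group B, Group A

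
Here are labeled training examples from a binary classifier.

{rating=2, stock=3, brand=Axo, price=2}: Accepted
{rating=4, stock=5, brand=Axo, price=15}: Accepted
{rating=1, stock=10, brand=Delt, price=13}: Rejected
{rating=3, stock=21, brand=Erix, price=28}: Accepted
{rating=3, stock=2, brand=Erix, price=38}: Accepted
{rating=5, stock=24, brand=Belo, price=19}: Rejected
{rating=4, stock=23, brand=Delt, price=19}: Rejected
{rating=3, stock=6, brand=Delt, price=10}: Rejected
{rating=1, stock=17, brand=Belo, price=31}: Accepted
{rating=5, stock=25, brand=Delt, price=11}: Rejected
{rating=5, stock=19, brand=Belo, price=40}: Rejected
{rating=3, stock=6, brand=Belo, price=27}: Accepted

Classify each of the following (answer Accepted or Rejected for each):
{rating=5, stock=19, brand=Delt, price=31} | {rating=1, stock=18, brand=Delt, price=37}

Rejected, Rejected

Every 'Accepted' example satisfies: brand is not Delt AND rating ≤ 4. None of the 'Rejected' examples do.
{rating=5, stock=19, brand=Delt, price=31} → brand is Delt, rating = 5 → Rejected. {rating=1, stock=18, brand=Delt, price=37} → brand is Delt, rating = 1 → Rejected.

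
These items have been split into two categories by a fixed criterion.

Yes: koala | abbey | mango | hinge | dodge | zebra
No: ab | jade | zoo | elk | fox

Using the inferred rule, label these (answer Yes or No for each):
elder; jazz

A rule that fits every label: length 5 — true of each 'Yes' example, false of each 'No' one.
elder → length 5 → Yes. jazz → length 4 → No.

Yes, No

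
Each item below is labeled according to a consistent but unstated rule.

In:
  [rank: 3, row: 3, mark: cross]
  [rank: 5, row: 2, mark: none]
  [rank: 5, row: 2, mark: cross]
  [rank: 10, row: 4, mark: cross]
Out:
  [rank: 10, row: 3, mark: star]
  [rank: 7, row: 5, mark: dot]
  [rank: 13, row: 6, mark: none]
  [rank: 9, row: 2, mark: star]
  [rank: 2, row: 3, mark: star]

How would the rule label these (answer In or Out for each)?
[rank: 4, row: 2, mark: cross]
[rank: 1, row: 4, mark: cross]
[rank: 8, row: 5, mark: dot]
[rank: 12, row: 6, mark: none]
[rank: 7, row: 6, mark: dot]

In, In, Out, Out, Out

The classifier is using: mark is cross OR rank = 5.
[rank: 4, row: 2, mark: cross]: mark is cross, rank = 4 — has this property, so In. [rank: 1, row: 4, mark: cross]: mark is cross, rank = 1 — has this property, so In. [rank: 8, row: 5, mark: dot]: mark is dot, rank = 8 — doesn't match, so Out. [rank: 12, row: 6, mark: none]: mark is none, rank = 12 — doesn't match, so Out. [rank: 7, row: 6, mark: dot]: mark is dot, rank = 7 — doesn't match, so Out.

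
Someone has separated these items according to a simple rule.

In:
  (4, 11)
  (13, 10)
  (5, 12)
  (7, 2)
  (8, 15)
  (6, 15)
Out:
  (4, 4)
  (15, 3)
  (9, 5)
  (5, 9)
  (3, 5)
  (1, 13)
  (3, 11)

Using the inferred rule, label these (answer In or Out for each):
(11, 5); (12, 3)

Out, In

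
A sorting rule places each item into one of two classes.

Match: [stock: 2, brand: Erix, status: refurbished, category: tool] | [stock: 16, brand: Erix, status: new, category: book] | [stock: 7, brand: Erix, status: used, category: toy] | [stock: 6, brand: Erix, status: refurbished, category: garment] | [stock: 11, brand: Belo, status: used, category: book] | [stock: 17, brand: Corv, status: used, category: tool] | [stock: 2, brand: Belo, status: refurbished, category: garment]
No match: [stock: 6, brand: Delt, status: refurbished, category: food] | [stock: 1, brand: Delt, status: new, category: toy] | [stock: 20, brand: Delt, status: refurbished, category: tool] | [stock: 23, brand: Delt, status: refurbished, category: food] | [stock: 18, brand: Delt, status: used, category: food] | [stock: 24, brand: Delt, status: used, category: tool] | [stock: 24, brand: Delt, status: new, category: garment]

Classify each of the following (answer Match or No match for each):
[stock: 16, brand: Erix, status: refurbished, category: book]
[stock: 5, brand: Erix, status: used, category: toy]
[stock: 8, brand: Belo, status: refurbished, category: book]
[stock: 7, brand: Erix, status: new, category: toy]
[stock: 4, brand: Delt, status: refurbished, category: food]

Match, Match, Match, Match, No match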